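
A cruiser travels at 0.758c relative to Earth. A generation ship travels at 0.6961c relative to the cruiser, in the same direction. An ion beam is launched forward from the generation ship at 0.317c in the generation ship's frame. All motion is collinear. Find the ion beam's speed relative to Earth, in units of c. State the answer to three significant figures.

Apply u = (u'+v)/(1+u'v) twice. Ion beam in the cruiser frame: (0.317+0.6961)/(1+0.317·0.6961) = 1.0131/1.2206637 = 0.82996c.
That velocity, transformed to the rest frame of Earth: (0.82996+0.758)/(1+0.82996·0.758) = 1.58796/1.62910968 = 0.97474c.

0.975c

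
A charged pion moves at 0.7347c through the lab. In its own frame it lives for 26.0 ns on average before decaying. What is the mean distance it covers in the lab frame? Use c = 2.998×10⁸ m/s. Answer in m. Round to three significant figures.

8.44 m

γ = 1/√(1 − β²) = 1/√(1 − 0.53978409) = 1/√0.46021591 = 1/0.678392 = 1.4741.
Lab-frame lifetime: Δt = γτ = 1.4741 × 26.0 ns = 38.327 ns.
Distance: d = vΔt = 0.7347 × 2.998×10⁸ m/s × 3.8327×10^-8 s = 8.44 m.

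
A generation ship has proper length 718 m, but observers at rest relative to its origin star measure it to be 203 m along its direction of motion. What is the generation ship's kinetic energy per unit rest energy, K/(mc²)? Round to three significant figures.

Length contraction gives γ = L₀/L = 718/203 = 3.53695.
Since K = (γ−1)mc², K/(mc²) = 3.53695 − 1 = 2.54.

2.54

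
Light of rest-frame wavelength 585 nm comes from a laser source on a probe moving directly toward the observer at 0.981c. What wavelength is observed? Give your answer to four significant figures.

Relativistic Doppler for wavelength: λ_obs = λ_src · √((1−β)/(1+β)).
With β = 0.981: factor = √(0.019/1.981) = 0.097934.
λ_obs = 585 × 0.097934 = 57.29 nm.

57.29 nm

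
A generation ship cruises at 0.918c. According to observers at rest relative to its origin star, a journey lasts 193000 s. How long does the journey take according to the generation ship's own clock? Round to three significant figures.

76500 s

γ = 1/√(1 − β²) = 1/√(1 − 0.842724) = 1/√0.157276 = 1/0.39658 = 2.5216.
The moving clock records proper time: Δτ = Δt/γ = 193000/2.5216 = 76500 s.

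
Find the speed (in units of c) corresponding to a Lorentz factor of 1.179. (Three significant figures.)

0.530c

β = √(1 − 1/γ²) = √(1 − 1/1.390041) = √0.280597 = 0.530.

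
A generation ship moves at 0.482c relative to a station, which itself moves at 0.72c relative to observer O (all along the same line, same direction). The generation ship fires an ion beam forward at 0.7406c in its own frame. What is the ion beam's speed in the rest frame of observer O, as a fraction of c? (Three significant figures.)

0.983c

First combine the ion beam and generation ship (S''→S'): u₁ = (0.7406 + 0.482)/(1 + 0.7406×0.482) = 1.2226/1.3569692 = 0.90098.
Then combine with the station (S'→S): u = (0.90098 + 0.72)/(1 + 0.90098×0.72) = 1.62098/1.6487056 = 0.98318.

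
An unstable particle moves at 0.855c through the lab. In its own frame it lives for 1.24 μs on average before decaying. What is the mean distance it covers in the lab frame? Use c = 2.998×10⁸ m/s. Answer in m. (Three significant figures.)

With β = 0.855, γ = 1/√(1 − 0.855²) = 1/√0.268975 = 1.9282.
Lab-frame lifetime: Δt = γτ = 1.9282 × 1.24 μs = 2.391 μs.
Distance: d = vΔt = 0.855 × 2.998×10⁸ m/s × 2.3910×10^-6 s = 613 m.

613 m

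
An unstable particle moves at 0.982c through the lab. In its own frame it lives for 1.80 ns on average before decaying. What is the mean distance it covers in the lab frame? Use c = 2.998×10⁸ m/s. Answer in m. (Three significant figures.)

γ = 1/√(1 − β²) = 1/√(1 − 0.964324) = 1/√0.035676 = 1/0.188881 = 5.2943.
Lab-frame lifetime: Δt = γτ = 5.2943 × 1.80 ns = 9.5297 ns.
Distance: d = vΔt = 0.982 × 2.998×10⁸ m/s × 9.5297×10^-9 s = 2.81 m.

2.81 m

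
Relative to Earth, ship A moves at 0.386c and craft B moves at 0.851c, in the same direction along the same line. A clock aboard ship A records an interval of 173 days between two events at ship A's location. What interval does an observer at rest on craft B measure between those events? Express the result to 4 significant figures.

Transform ship A's velocity into craft B's frame: (0.386 − 0.851)/(1 − 0.386·0.851) = −0.465/0.671514, so the relative speed is 0.69247c.
γ for this relative speed: γ = 1/√(1 − 0.479515) = 1.3861.
Ship A's interval is proper; time dilation gives Δt_B = γΔτ = 1.3861 × 173 days = 239.8 days.

239.8 days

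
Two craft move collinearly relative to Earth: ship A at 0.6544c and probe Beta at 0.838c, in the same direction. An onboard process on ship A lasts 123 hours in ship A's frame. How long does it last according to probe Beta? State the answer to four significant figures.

134.6 hours

The velocity of ship A relative to probe Beta is (0.6544 − 0.838)c / (1 − 0.6544×0.838) = −0.40654c; relative speed 0.40654c.
γ for this relative speed: γ = 1/√(1 − 0.165275) = 1.0945.
The clock on ship A records proper time, so probe Beta measures Δt = γΔτ = 1.0945 × 123 = 134.6 hours.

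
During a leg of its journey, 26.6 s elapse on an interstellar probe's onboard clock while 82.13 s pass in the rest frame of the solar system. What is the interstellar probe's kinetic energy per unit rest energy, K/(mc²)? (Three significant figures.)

From Δt = γΔτ: γ = 82.13/26.6 = 3.08759.
K/(mc²) = γ − 1 = 3.08759 − 1 = 2.09.

2.09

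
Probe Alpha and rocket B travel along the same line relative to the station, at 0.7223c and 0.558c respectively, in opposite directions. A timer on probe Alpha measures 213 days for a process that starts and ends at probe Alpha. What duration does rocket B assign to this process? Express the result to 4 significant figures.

520.7 days

The velocity of probe Alpha relative to rocket B is (0.7223 + 0.558)c / (1 + 0.7223×0.558) = 0.91252c; relative speed 0.91252c.
γ for this relative speed: γ = 1/√(1 − 0.832693) = 2.4448.
The clock on probe Alpha records proper time, so rocket B measures Δt = γΔτ = 2.4448 × 213 = 520.7 days.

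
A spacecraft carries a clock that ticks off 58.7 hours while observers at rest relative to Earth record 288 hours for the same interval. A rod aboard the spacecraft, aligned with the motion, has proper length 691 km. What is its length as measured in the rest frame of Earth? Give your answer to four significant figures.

140.8 km

The time-dilation ratio gives γ = 288/58.7 = 4.9063.
L = L₀/γ = 691/4.9063 = 140.8 km.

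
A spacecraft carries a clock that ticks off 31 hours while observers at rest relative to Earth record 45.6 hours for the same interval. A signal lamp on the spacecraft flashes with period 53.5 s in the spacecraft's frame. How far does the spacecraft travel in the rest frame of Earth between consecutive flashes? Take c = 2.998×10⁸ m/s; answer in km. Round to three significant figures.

The time-dilation ratio gives γ = 45.6/31 = 1.47097.
β = √(1 − 1/γ²) = 0.73338. Lab-frame period = γτ = 1.47097×53.5 s = 78.697 s. Distance = βc × γτ = 0.73338 × 2.998×10⁸ m/s × 78.697 s = 1.7303×10^10 m = 1.73×10^7 km.

1.73×10^7 km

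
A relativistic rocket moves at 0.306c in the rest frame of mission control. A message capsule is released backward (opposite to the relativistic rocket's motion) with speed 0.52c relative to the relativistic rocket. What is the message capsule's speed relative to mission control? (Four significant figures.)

In units of c, u = (u' + v)/(1 + u'v) with u' = −0.52 and v = 0.306.
Numerator: −0.52 + 0.306 = −0.214. Denominator: 1 + (−0.52)(0.306) = 0.84088.
u = −0.214/0.84088 = −0.2545, so the speed is 0.2545c.

0.2545c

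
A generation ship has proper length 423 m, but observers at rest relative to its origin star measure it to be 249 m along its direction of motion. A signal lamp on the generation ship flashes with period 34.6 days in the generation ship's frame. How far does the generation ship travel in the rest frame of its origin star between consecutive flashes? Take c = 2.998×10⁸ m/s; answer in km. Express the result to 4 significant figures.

Length contraction gives γ = L₀/L = 423/249 = 1.6988.
β = √(1 − 1/γ²) = 0.80839. Lab-frame period = γτ = 1.6988×34.6 days = 58.778 days. Distance = βc × γτ = 0.80839 × 2.998×10⁸ m/s × 5078419.2 s = 1.2308×10^15 m = 1.231×10^12 km.

1.231×10^12 km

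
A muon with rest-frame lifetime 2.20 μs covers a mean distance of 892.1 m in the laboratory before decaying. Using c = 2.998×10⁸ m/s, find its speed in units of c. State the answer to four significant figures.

d = βγcτ ⇒ βγ = d/(cτ) = 892.1 m / (659.56 m) = 1.3526.
β = (βγ)/√(1+(βγ)²) = 1.3526/√2.82953 = 0.8041.

0.8041c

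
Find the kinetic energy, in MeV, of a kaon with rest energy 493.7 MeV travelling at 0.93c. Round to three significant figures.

γ = 1/√(1 − β²) = 1/√(1 − 0.8649) = 1/√0.1351 = 1/0.36756 = 2.7206.
Kinetic energy: K = (γ − 1)mc² = (2.7206 − 1) × 493.7 MeV = 1.7206 × 493.7 = 849 MeV.

849 MeV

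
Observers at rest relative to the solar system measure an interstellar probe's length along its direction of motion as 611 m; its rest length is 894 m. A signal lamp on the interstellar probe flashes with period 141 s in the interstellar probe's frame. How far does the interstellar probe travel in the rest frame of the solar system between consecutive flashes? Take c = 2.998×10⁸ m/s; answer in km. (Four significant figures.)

4.515×10^7 km

γ = L₀/L = 894/611 = 1.46318.
β = √(1 − 1/γ²) = 0.73. Lab-frame period = γτ = 1.46318×141 s = 206.31 s. Distance = βc × γτ = 0.73 × 2.998×10⁸ m/s × 206.31 s = 4.5152×10^10 m = 4.515×10^7 km.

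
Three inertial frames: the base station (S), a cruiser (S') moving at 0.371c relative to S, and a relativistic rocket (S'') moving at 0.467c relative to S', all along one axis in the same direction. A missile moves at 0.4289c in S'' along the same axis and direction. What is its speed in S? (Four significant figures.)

First combine the missile and relativistic rocket (S''→S'): u₁ = (0.4289 + 0.467)/(1 + 0.4289×0.467) = 0.8959/1.2002963 = 0.7464.
Then combine with the cruiser (S'→S): u = (0.7464 + 0.371)/(1 + 0.7464×0.371) = 1.1174/1.2769144 = 0.87508.

0.8751c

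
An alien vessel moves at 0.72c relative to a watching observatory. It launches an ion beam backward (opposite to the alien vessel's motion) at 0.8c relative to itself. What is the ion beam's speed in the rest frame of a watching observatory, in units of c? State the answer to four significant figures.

0.1887c

Relativistic velocity addition: u = (u' + v)/(1 + u'v/c²), with u' = −0.8c and v = 0.72c.
Numerator: −0.8 + 0.72 = −0.08. Denominator: 1 + (−0.8)(0.72) = 0.424.
u = −0.08/0.424 = −0.18868, so the speed is 0.1887c.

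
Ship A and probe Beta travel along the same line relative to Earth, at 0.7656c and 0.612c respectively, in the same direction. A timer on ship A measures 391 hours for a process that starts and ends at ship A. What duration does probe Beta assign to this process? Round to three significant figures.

408 hours

Transform ship A's velocity into probe Beta's frame: (0.7656 − 0.612)/(1 − 0.7656·0.612) = 0.1536/0.5314528, so the relative speed is 0.28902c.
At |u| = 0.28902c, γ = (1 − 0.0835326)^(−1/2) = 1.0446.
Ship A's interval is proper; time dilation gives Δt_B = γΔτ = 1.0446 × 391 hours = 408 hours.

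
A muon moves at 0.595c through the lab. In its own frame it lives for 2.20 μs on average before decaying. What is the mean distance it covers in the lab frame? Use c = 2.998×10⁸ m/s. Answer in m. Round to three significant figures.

β² = 0.354025, so γ = 1/√0.645975 = 1.2442.
Lab-frame lifetime: Δt = γτ = 1.2442 × 2.20 μs = 2.7372 μs.
Distance: d = vΔt = 0.595 × 2.998×10⁸ m/s × 2.7372×10^-6 s = 488 m.

488 m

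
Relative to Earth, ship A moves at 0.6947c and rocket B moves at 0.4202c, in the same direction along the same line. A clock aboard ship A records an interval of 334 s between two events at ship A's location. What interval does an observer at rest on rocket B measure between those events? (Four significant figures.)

Speed of ship A in rocket B's frame: u = (v_A − v_B)/(1 − v_A v_B/c²) = (0.6947 − 0.4202)/(1 − 0.6947×0.4202) = 0.2745/0.70808706 = 0.38766; |u| = 0.38766c.
γ for this relative speed: γ = 1/√(1 − 0.15028) = 1.0848.
The clock on ship A records proper time, so rocket B measures Δt = γΔτ = 1.0848 × 334 = 362.3 s.

362.3 s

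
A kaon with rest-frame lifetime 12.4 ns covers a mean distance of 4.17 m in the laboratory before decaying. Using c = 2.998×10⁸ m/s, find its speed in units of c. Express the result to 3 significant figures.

Let x = d/(cτ) = 4.170 m / (2.998×10⁸ m/s × 1.240×10^-8 s) = 1.1217. Since d = βγcτ, x = βγ = β/√(1−β²).
Solving: β² = x²/(1+x²) = 1.25821/2.25821 = 0.557171, so β = 0.746.

0.746c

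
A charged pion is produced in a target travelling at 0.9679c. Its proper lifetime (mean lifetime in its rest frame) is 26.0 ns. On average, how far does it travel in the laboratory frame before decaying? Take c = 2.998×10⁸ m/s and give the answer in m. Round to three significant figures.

30.0 m

β² = 0.93683041, so γ = 1/√0.06316959 = 3.9787.
Lab-frame lifetime: Δt = γτ = 3.9787 × 26.0 ns = 103.45 ns.
Distance: d = vΔt = 0.9679 × 2.998×10⁸ m/s × 1.0345×10^-7 s = 30.0 m.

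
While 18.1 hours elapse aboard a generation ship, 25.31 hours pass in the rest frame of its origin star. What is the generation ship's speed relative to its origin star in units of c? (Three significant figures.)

γ = Δt/Δτ = 25.31/18.1 = 1.3983.
β = √(1 − 1/γ²) = √(1 − 0.511445) = √0.488555 = 0.699.

0.699c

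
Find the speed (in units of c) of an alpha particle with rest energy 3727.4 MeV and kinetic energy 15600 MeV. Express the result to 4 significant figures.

0.9812c

γ = 1 + K/(mc²) = 1 + 15600/3727.4 = 5.1852.
β = √(1 − 1/γ²) = √(1 − 0.0371937) = √0.9628063 = 0.9812.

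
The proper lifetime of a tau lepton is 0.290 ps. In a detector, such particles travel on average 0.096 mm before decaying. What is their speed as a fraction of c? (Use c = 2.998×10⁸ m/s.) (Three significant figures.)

0.741c

d = βγcτ ⇒ βγ = d/(cτ) = 9.600×10^-5 m / (8.6942×10^-5 m) = 1.1042.
β = (βγ)/√(1+(βγ)²) = 1.1042/√2.21926 = 0.741.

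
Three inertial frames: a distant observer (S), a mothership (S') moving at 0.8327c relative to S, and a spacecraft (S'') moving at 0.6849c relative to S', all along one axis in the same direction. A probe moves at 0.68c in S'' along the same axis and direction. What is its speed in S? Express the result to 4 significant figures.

First combine the probe and spacecraft (S''→S'): u₁ = (0.68 + 0.6849)/(1 + 0.68×0.6849) = 1.3649/1.465732 = 0.93121.
Then combine with the mothership (S'→S): u = (0.93121 + 0.8327)/(1 + 0.93121×0.8327) = 1.76391/1.775418567 = 0.99352.

0.9935c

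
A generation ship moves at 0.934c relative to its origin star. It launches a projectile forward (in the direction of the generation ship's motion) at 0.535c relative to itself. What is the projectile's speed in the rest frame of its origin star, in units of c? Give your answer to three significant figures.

0.980c

In units of c, u = (u' + v)/(1 + u'v) with u' = 0.535 and v = 0.934.
Numerator: 0.535 + 0.934 = 1.469. Denominator: 1 + (0.535)(0.934) = 1.49969.
u = 1.469/1.49969 = 0.97954, so the speed is 0.980c.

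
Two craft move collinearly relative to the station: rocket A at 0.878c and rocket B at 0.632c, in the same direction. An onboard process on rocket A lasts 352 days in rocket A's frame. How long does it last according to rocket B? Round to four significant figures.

The velocity of rocket A relative to rocket B is (0.878 − 0.632)c / (1 − 0.878×0.632) = 0.55268c; relative speed 0.55268c.
At |u| = 0.55268c, γ = (1 − 0.305455)^(−1/2) = 1.1999.
The clock on rocket A records proper time, so rocket B measures Δt = γΔτ = 1.1999 × 352 = 422.4 days.

422.4 days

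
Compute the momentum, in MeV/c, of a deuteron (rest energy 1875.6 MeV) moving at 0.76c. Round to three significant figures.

With β = 0.76, γ = 1/√(1 − 0.76²) = 1/√0.4224 = 1.5386.
Momentum: p = γβ·mc = 1.5386 × 0.76 × 1875.6 MeV/c = 2190 MeV/c.

2190 MeV/c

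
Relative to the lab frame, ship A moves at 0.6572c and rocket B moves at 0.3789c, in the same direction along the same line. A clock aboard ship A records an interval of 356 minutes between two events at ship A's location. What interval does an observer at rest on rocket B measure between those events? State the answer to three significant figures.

Speed of ship A in rocket B's frame: u = (v_A − v_B)/(1 − v_A v_B/c²) = (0.6572 − 0.3789)/(1 − 0.6572×0.3789) = 0.2783/0.75098692 = 0.37058; |u| = 0.37058c.
At |u| = 0.37058c, γ = (1 − 0.13733)^(−1/2) = 1.0767.
Ship A's interval is proper; time dilation gives Δt_B = γΔτ = 1.0767 × 356 minutes = 383 minutes.

383 minutes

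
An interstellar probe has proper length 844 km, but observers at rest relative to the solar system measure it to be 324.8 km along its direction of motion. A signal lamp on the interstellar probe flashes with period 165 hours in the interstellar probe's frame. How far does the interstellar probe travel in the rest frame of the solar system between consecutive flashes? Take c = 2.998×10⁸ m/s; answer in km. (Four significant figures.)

4.271×10^11 km

From L = L₀/γ: γ = 844/324.8 = 2.59852.
β = √(1 − 1/γ²) = 0.92299. Lab-frame period = γτ = 2.59852×165 hours = 428.76 hours. Distance = βc × γτ = 0.92299 × 2.998×10⁸ m/s × 1543536 s = 4.2712×10^14 m = 4.271×10^11 km.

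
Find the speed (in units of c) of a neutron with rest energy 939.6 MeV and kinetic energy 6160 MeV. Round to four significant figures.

0.9912c

K = (γ−1)mc², so γ = 1 + 6160/939.6 = 7.556.
Then v/c = √(1 − γ⁻²) = √(1 − 0.0175152) = √0.9824848 = 0.9912.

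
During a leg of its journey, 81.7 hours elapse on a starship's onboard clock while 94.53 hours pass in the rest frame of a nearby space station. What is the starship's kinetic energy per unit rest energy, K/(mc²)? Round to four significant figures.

0.1570

γ = Δt/Δτ = 94.53/81.7 = 1.15704.
K/(mc²) = γ − 1 = 1.15704 − 1 = 0.1570.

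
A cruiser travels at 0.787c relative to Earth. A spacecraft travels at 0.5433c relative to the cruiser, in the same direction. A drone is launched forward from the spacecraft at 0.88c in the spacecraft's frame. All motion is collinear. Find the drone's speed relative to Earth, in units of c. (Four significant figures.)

0.9955c

Compose velocities in two stages. Stage 1 (into S'): u₁ = (0.88+0.5433)/(1+0.88×0.5433) = 0.96292.
Stage 2 (into S): u = (0.96292+0.787)/(1+0.96292×0.787) = 0.99551, so the speed is 0.9955c.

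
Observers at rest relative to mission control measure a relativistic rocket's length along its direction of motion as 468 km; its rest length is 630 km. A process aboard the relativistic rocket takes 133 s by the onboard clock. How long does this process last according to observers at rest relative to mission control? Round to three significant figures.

179 s

γ = L₀/L = 630/468 = 1.34615.
The same γ dilates the second interval: 1.34615 × 133 s = 179 s.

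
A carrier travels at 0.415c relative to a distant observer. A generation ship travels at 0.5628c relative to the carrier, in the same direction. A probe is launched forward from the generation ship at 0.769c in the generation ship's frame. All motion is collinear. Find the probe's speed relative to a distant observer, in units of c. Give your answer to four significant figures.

0.9702c

Compose velocities in two stages. Stage 1 (into S'): u₁ = (0.769+0.5628)/(1+0.769×0.5628) = 0.92951.
Stage 2 (into S): u = (0.92951+0.415)/(1+0.92951×0.415) = 0.97024, so the speed is 0.9702c.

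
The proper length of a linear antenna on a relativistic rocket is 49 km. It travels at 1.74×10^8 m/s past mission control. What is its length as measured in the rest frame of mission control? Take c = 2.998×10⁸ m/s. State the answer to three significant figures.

β = v/c = (1.74×10^8 m/s)/(2.998×10⁸ m/s) = 0.580387.
γ = 1/√(1 − β²) = 1/√(1 − 0.3368491) = 1/√0.6631509 = 1/0.814341 = 1.228.
Length contraction: L = L₀/γ = 49/1.228 = 39.9 km.

39.9 km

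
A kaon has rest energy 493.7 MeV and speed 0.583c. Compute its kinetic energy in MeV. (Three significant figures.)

γ = 1/√(1 − β²) = 1/√(1 − 0.339889) = 1/√0.660111 = 1/0.812472 = 1.23081.
Kinetic energy: K = (γ − 1)mc² = (1.23081 − 1) × 493.7 MeV = 0.23081 × 493.7 = 114 MeV.

114 MeV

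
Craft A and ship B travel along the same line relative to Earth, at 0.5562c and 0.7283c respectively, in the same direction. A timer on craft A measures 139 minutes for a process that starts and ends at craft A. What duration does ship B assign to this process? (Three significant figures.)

145 minutes

Transform craft A's velocity into ship B's frame: (0.5562 − 0.7283)/(1 − 0.5562·0.7283) = −0.1721/0.59491954, so the relative speed is 0.28928c.
γ for this relative speed: γ = 1/√(1 − 0.0836829) = 1.0447.
The clock on craft A records proper time, so ship B measures Δt = γΔτ = 1.0447 × 139 = 145 minutes.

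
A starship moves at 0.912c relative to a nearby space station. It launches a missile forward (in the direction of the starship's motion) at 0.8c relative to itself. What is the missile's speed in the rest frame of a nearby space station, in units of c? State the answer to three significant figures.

Relativistic velocity addition: u = (u' + v)/(1 + u'v/c²), with u' = 0.8c and v = 0.912c.
Numerator: 0.8 + 0.912 = 1.712. Denominator: 1 + (0.8)(0.912) = 1.7296.
u = 1.712/1.7296 = 0.98982, so the speed is 0.990c.

0.990c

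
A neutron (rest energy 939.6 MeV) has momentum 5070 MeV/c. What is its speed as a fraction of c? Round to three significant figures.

0.983c

βγ = pc/(mc²) = 5070/939.6 = 5.3959.
Since γ² = 1 + (βγ)² = 30.1157, γ = √30.1157 = 5.48778, and β = (βγ)/γ = 5.3959/5.48778 = 0.983.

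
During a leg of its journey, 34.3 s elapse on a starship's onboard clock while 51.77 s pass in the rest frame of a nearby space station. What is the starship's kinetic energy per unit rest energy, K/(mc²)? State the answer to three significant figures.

γ = Δt/Δτ = 51.77/34.3 = 1.50933.
K/(mc²) = γ − 1 = 1.50933 − 1 = 0.509.

0.509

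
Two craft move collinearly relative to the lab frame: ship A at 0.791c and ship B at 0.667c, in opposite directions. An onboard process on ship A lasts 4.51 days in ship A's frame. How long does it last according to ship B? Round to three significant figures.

15.1 days

Transform ship A's velocity into ship B's frame: (0.791 + 0.667)/(1 + 0.791·0.667) = 1.458/1.527597, so the relative speed is 0.95444c.
At |u| = 0.95444c, γ = (1 − 0.910956)^(−1/2) = 3.3512.
The clock on ship A records proper time, so ship B measures Δt = γΔτ = 3.3512 × 4.51 = 15.1 days.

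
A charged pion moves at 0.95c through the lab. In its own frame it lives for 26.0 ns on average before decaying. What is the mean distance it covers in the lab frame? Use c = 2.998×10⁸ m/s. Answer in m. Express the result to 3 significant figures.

With β = 0.95, γ = 1/√(1 − 0.95²) = 1/√0.0975 = 3.2026.
Lab-frame lifetime: Δt = γτ = 3.2026 × 26.0 ns = 83.268 ns.
Distance: d = vΔt = 0.95 × 2.998×10⁸ m/s × 8.3268×10^-8 s = 23.7 m.

23.7 m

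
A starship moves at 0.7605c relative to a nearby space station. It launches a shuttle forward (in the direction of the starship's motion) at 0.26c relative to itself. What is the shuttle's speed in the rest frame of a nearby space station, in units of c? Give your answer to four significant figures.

Relativistic velocity addition: u = (u' + v)/(1 + u'v/c²), with u' = 0.26c and v = 0.7605c.
Numerator: 0.26 + 0.7605 = 1.0205. Denominator: 1 + (0.26)(0.7605) = 1.19773.
u = 1.0205/1.19773 = 0.85203, so the speed is 0.8520c.

0.8520c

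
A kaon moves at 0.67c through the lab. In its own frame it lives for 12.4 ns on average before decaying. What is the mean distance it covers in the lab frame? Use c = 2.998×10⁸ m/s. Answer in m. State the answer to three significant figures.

3.36 m

Lorentz factor: γ = (1 − 0.4489)^(−1/2) = 1.3471.
Lab-frame lifetime: Δt = γτ = 1.3471 × 12.4 ns = 16.704 ns.
Distance: d = vΔt = 0.67 × 2.998×10⁸ m/s × 1.6704×10^-8 s = 3.36 m.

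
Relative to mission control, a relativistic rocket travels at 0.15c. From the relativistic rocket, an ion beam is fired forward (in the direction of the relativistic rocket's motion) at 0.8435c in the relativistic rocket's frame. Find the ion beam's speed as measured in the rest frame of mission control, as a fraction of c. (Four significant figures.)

0.8819c

In units of c, u = (u' + v)/(1 + u'v) with u' = 0.8435 and v = 0.15.
Numerator: 0.8435 + 0.15 = 0.9935. Denominator: 1 + (0.8435)(0.15) = 1.126525.
u = 0.9935/1.126525 = 0.88192, so the speed is 0.8819c.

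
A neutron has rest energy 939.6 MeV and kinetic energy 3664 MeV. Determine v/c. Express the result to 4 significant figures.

K = (γ−1)mc², so γ = 1 + 3664/939.6 = 4.8995.
Then v/c = √(1 − γ⁻²) = √(1 − 0.0416578) = √0.9583422 = 0.9789.

0.9789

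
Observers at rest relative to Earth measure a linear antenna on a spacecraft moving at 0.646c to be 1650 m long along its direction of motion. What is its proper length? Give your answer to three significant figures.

2160 m

β² = 0.417316, so γ = 1/√0.582684 = 1.31.
Proper length: L₀ = γ·L = 1.31 × 1650 = 2160 m.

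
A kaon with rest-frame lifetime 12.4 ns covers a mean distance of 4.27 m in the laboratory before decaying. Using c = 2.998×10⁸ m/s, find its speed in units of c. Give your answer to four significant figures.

0.7542c

Let x = d/(cτ) = 4.270 m / (2.998×10⁸ m/s × 1.240×10^-8 s) = 1.1486. Since d = βγcτ, x = βγ = β/√(1−β²).
Solving: β² = x²/(1+x²) = 1.31928/2.31928 = 0.568832, so β = 0.7542.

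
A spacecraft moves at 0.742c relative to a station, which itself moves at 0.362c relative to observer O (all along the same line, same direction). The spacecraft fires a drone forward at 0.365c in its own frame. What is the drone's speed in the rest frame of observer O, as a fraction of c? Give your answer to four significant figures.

0.9375c

First combine the drone and spacecraft (S''→S'): u₁ = (0.365 + 0.742)/(1 + 0.365×0.742) = 1.107/1.27083 = 0.87108.
Then combine with the station (S'→S): u = (0.87108 + 0.362)/(1 + 0.87108×0.362) = 1.23308/1.31533096 = 0.93747.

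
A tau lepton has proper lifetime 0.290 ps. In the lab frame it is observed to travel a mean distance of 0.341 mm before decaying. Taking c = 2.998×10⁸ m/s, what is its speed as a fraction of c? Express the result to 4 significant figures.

Let x = d/(cτ) = 3.410×10^-4 m / (2.998×10⁸ m/s × 2.900×10^-13 s) = 3.9222. Since d = βγcτ, x = βγ = β/√(1−β²).
Solving: β² = x²/(1+x²) = 15.3837/16.3837 = 0.938964, so β = 0.9690.

0.9690c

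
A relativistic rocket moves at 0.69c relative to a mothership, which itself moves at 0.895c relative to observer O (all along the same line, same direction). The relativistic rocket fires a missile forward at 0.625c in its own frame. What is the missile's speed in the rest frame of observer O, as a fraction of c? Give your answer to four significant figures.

Apply u = (u'+v)/(1+u'v) twice. Missile in the mothership frame: (0.625+0.69)/(1+0.625·0.69) = 1.315/1.43125 = 0.91878c.
That velocity, transformed to the rest frame of observer O: (0.91878+0.895)/(1+0.91878·0.895) = 1.81378/1.8223081 = 0.99532c.

0.9953c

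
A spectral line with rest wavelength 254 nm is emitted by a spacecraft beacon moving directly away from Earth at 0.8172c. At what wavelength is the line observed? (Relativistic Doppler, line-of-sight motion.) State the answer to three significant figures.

801 nm

Relativistic Doppler for wavelength: λ_obs = λ_src · √((1+β)/(1−β)).
With β = 0.8172: factor = √(1.8172/0.1828) = 3.1529.
λ_obs = 254 × 3.1529 = 801 nm.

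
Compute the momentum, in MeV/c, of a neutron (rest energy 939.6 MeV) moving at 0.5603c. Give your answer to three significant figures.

γ = 1/√(1 − β²) = 1/√(1 − 0.31393609) = 1/√0.68606391 = 1/0.82829 = 1.2073.
Momentum: p = γβ·mc = 1.2073 × 0.5603 × 939.6 MeV/c = 636 MeV/c.

636 MeV/c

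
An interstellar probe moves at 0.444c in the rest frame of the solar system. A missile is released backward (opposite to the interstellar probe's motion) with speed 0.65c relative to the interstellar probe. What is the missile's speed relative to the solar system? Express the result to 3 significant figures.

0.290c

Relativistic velocity addition: u = (u' + v)/(1 + u'v/c²), with u' = −0.65c and v = 0.444c.
Numerator: −0.65 + 0.444 = −0.206. Denominator: 1 + (−0.65)(0.444) = 0.7114.
u = −0.206/0.7114 = −0.28957, so the speed is 0.290c.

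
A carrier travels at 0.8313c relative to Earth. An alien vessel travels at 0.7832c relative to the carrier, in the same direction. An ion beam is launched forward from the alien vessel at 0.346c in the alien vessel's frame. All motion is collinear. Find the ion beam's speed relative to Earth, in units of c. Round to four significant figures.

Compose velocities in two stages. Stage 1 (into S'): u₁ = (0.346+0.7832)/(1+0.346×0.7832) = 0.88844.
Stage 2 (into S): u = (0.88844+0.8313)/(1+0.88844×0.8313) = 0.98917, so the speed is 0.9892c.

0.9892c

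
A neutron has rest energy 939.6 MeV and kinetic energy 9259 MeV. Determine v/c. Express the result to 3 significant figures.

γ = 1 + K/(mc²) = 1 + 9259/939.6 = 10.854.
β = √(1 − 1/γ²) = √(1 − 0.00848829) = √0.99151171 = 0.996.

0.996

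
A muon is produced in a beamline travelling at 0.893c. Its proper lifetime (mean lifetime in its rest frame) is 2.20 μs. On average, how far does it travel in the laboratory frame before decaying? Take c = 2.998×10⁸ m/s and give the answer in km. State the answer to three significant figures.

1.31 km

With β = 0.893, γ = 1/√(1 − 0.893²) = 1/√0.202551 = 2.2219.
Lab-frame lifetime: Δt = γτ = 2.2219 × 2.20 μs = 4.8882 μs.
Distance: d = vΔt = 0.893 × 2.998×10⁸ m/s × 4.8882×10^-6 s = 1310 m = 1.31 km.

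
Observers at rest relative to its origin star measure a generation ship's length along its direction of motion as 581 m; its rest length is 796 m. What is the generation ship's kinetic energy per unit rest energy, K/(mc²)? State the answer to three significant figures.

Length contraction gives γ = L₀/L = 796/581 = 1.37005.
Since K = (γ−1)mc², K/(mc²) = 1.37005 − 1 = 0.370.

0.370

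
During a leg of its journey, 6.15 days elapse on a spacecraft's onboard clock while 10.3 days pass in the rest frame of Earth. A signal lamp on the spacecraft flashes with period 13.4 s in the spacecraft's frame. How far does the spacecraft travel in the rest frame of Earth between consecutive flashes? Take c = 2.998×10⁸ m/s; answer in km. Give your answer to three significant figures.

γ = Δt/Δτ = 10.3/6.15 = 1.6748.
β = √(1 − 1/γ²) = 0.80218. Lab-frame period = γτ = 1.6748×13.4 s = 22.442 s. Distance = βc × γτ = 0.80218 × 2.998×10⁸ m/s × 22.442 s = 5.3972×10^9 m = 5.40×10^6 km.

5.40×10^6 km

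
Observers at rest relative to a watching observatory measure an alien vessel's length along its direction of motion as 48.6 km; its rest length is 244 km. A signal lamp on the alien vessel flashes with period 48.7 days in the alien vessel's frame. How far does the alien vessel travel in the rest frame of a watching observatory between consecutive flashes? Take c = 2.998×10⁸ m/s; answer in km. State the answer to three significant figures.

6.21×10^12 km

From L = L₀/γ: γ = 244/48.6 = 5.02058.
β = √(1 − 1/γ²) = 0.97996. Lab-frame period = γτ = 5.02058×48.7 days = 244.5 days. Distance = βc × γτ = 0.97996 × 2.998×10⁸ m/s × 21124800 s = 6.2063×10^15 m = 6.21×10^12 km.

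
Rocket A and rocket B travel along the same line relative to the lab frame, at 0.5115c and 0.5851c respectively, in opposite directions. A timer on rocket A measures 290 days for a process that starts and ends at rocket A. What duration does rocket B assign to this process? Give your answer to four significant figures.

540.7 days

Speed of rocket A in rocket B's frame: u = (v_A + v_B)/(1 + v_A v_B/c²) = (0.5115 + 0.5851)/(1 + 0.5115×0.5851) = 1.0966/1.29927865 = 0.84401; |u| = 0.84401c.
γ for this relative speed: γ = 1/√(1 − 0.712353) = 1.8645.
Rocket A's interval is proper; time dilation gives Δt_B = γΔτ = 1.8645 × 290 days = 540.7 days.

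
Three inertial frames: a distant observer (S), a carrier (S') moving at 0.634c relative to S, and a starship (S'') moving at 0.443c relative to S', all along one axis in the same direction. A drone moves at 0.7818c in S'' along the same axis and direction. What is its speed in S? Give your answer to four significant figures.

0.9790c

Compose velocities in two stages. Stage 1 (into S'): u₁ = (0.7818+0.443)/(1+0.7818×0.443) = 0.90973.
Stage 2 (into S): u = (0.90973+0.634)/(1+0.90973×0.634) = 0.97905, so the speed is 0.9790c.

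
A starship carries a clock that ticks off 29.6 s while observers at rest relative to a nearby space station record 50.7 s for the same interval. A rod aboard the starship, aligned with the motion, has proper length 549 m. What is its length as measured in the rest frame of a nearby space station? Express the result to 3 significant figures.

321 m

γ = Δt/Δτ = 50.7/29.6 = 1.71284.
The rod contracts by the same γ: 549 m / 1.71284 = 321 m.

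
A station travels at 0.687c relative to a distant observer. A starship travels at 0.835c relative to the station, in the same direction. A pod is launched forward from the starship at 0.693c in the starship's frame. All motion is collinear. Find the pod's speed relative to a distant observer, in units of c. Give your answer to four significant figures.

0.9940c

Apply u = (u'+v)/(1+u'v) twice. Pod in the station frame: (0.693+0.835)/(1+0.693·0.835) = 1.528/1.578655 = 0.96791c.
That velocity, transformed to the rest frame of a distant observer: (0.96791+0.687)/(1+0.96791·0.687) = 1.65491/1.66495417 = 0.99397c.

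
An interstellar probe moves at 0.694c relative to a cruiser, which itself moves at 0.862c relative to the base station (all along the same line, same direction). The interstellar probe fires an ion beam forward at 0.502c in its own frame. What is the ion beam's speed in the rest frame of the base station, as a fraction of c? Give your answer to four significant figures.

First combine the ion beam and interstellar probe (S''→S'): u₁ = (0.502 + 0.694)/(1 + 0.502×0.694) = 1.196/1.348388 = 0.88699.
Then combine with the cruiser (S'→S): u = (0.88699 + 0.862)/(1 + 0.88699×0.862) = 1.74899/1.76458538 = 0.99116.

0.9912c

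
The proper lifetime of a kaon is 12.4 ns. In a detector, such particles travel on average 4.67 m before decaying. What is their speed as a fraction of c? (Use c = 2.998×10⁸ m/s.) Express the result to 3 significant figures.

0.782c

Lab distance = (lab lifetime)·v = γτ·βc, so βγ = d/(cτ) = 4.670/(2.998×10⁸ × 1.240×10^-8) = 1.2562.
With βγ = 1.2562: γ² = 1 + (βγ)² = 2.57804, and β = (βγ)/γ = 1.2562/1.60563 = 0.782.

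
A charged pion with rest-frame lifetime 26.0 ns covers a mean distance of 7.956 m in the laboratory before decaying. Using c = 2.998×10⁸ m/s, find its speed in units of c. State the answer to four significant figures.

0.7143c

d = βγcτ ⇒ βγ = d/(cτ) = 7.956 m / (7.7948 m) = 1.0207.
β = (βγ)/√(1+(βγ)²) = 1.0207/√2.04183 = 0.7143.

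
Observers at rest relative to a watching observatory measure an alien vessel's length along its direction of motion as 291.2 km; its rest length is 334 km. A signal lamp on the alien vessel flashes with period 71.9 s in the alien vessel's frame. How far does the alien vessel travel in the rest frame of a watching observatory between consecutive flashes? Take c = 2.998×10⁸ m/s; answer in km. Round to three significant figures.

1.21×10^7 km

γ = L₀/L = 334/291.2 = 1.14698.
β = √(1 − 1/γ²) = 0.48976. Lab-frame period = γτ = 1.14698×71.9 s = 82.468 s. Distance = βc × γτ = 0.48976 × 2.998×10⁸ m/s × 82.468 s = 1.2109×10^10 m = 1.21×10^7 km.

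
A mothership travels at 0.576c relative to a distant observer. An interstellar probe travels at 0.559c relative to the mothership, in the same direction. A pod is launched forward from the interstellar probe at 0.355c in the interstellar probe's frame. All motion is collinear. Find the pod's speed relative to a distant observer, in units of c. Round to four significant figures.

0.9301c

First combine the pod and interstellar probe (S''→S'): u₁ = (0.355 + 0.559)/(1 + 0.355×0.559) = 0.914/1.198445 = 0.76265.
Then combine with the mothership (S'→S): u = (0.76265 + 0.576)/(1 + 0.76265×0.576) = 1.33865/1.4392864 = 0.93008.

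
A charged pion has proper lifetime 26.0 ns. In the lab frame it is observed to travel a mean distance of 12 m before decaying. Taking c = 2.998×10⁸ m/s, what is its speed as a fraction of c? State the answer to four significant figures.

Let x = d/(cτ) = 12.00 m / (2.998×10⁸ m/s × 2.600×10^-8 s) = 1.5395. Since d = βγcτ, x = βγ = β/√(1−β²).
Solving: β² = x²/(1+x²) = 2.37006/3.37006 = 0.703269, so β = 0.8386.

0.8386c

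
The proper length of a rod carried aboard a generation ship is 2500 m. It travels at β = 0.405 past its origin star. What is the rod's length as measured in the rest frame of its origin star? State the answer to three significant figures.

2290 m

γ = 1/√(1 − β²) = 1/√(1 − 0.164025) = 1/√0.835975 = 1/0.914317 = 1.0937.
Length contraction: L = L₀/γ = 2500/1.0937 = 2290 m.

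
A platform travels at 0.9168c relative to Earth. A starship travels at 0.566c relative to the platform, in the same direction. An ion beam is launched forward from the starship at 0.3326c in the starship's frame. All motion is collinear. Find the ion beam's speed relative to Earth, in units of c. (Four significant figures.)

Compose velocities in two stages. Stage 1 (into S'): u₁ = (0.3326+0.566)/(1+0.3326×0.566) = 0.75624.
Stage 2 (into S): u = (0.75624+0.9168)/(1+0.75624×0.9168) = 0.98802, so the speed is 0.9880c.

0.9880c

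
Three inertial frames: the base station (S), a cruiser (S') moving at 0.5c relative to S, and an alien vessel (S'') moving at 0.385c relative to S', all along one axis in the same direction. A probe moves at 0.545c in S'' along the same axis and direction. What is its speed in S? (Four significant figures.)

Apply u = (u'+v)/(1+u'v) twice. Probe in the cruiser frame: (0.545+0.385)/(1+0.545·0.385) = 0.93/1.209825 = 0.76871c.
That velocity, transformed to the rest frame of the base station: (0.76871+0.5)/(1+0.76871·0.5) = 1.26871/1.384355 = 0.91646c.

0.9165c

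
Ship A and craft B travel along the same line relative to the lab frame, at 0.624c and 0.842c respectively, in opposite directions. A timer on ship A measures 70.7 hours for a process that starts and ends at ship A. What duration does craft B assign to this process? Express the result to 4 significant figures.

255.8 hours

The velocity of ship A relative to craft B is (0.624 + 0.842)c / (1 + 0.624×0.842) = 0.96105c; relative speed 0.96105c.
At |u| = 0.96105c, γ = (1 − 0.923617)^(−1/2) = 3.6183.
The clock on ship A records proper time, so craft B measures Δt = γΔτ = 3.6183 × 70.7 = 255.8 hours.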